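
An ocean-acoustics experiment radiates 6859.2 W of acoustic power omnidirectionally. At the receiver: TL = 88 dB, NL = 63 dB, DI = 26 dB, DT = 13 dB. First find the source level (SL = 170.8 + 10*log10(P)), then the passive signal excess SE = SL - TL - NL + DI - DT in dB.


Step 1: SL = 170.8 + 10*log10(6859.2) = 209.16 dB
Step 2: SE = SL - TL - NL + DI - DT = 209.16 - 88 - 63 + 26 - 13 = 71.16

71.16 dB


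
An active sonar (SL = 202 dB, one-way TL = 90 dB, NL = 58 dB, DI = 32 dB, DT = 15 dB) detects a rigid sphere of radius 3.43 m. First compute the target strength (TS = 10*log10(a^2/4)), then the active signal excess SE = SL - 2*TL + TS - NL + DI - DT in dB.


Step 1: TS = 10*log10(3.43^2/4) = 4.69 dB
Step 2: SE = SL - 2*TL + TS - NL + DI - DT = 202 - 2*90 + (4.69) - 58 + 32 - 15 = -14.31

-14.31 dB


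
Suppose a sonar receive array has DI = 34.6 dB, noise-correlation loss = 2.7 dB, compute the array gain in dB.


AG = DI - L_corr = 34.6 - 2.7 = 31.9

31.9 dB


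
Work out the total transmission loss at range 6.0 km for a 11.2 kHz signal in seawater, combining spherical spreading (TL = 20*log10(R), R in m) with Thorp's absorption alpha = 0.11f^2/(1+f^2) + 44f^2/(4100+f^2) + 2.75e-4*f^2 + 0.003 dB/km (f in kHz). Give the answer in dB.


Step 1 (Thorp): alpha = 0.11*125.44/(1+125.44) + 44*125.44/(4100+125.44) + 2.75e-4*125.44 + 0.003 = 1.4528 dB/km
Step 2: TL_spread = 20*log10(6000) = 75.56 dB
Step 3: TL_abs = alpha*R = 1.4528 * 6.0 = 8.72 dB
Step 4: TL_total = 75.56 + 8.72 = 84.28

84.28 dB


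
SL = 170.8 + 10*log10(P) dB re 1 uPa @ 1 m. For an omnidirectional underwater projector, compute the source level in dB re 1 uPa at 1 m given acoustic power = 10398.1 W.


SL = 170.8 + 10*log10(10398.1) = 170.8 + 40.17 = 210.97

210.97 dB


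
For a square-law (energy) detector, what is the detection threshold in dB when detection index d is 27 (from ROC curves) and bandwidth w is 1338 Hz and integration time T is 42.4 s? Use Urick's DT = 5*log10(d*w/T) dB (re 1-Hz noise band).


DT = 5*log10(d*w/T) = 5*log10(27 * 1338 / 42.4) = 5*log10(852.03) = 14.65

14.65 dB


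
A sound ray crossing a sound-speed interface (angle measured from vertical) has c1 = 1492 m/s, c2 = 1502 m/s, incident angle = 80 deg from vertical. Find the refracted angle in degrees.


sin(theta2) = (c2/c1)*sin(theta1) = (1502/1492)*sin(80 deg) = 0.99141
theta2 = arcsin(0.99141) = 82.48

82.48 deg


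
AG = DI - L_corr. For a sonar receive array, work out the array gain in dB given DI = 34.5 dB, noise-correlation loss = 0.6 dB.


33.9 dB


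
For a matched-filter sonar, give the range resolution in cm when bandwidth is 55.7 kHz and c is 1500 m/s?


1.35 cm


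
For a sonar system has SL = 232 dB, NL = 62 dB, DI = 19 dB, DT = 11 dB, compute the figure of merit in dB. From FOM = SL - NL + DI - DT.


FOM = SL - NL + DI - DT = 232 - 62 + 19 - 11 = 178

178 dB


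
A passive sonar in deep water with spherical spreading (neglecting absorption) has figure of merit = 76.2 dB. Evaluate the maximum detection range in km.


At max range FOM = TL, so 20*log10(R) = 76.2
R = 10^(76.2/20) = 6456.54 m = 6.46 km

6.46 km


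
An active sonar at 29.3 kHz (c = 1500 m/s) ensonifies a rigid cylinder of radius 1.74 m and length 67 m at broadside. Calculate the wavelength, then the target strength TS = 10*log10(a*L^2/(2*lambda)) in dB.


Step 1: lambda = c/f = 1500/29300 = 0.05119 m
Step 2: TS = 10*log10(a*L^2/(2*lambda)) = 10*log10(1.74*67^2/(2*0.05119)) = 48.82

48.82 dB


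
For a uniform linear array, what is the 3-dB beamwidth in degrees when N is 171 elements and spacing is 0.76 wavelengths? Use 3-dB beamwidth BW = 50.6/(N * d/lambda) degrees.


BW = 50.6 / (171 * 0.76) = 50.6 / 129.96 = 0.39

0.39 deg


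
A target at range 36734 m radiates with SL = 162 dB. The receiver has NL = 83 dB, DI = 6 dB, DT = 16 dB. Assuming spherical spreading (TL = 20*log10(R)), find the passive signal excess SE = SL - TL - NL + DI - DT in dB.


Step 1: TL = 20*log10(36734) = 91.3 dB
Step 2: SE = 162 - 91.3 - 83 + 6 - 16 = -22.3

-22.3 dB


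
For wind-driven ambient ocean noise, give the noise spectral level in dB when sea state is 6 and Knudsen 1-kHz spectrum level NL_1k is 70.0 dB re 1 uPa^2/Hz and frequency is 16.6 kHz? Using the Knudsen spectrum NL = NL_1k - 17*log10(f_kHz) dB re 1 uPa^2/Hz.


NL = NL_1k - 17*log10(f_kHz) = 70.0 - 17*log10(16.6) = 70.0 - (20.74) = 49.26

49.26 dB


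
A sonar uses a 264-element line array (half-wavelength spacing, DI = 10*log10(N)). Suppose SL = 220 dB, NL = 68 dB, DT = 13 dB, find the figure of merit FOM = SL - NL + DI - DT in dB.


Step 1: DI = 10*log10(264) = 24.22 dB
Step 2: FOM = SL - NL + DI - DT = 220 - 68 + 24.22 - 13 = 163.22

163.22 dB


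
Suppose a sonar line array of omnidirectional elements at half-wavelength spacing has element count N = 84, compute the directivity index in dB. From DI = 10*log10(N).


DI = 10*log10(84) = 19.24

19.24 dB


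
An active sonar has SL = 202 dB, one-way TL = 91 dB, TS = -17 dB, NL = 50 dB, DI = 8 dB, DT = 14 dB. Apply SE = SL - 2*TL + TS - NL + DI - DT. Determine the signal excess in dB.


-53 dB


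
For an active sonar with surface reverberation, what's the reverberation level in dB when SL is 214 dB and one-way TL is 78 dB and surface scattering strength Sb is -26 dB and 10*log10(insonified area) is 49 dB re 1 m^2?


RL = SL - 2*TL + Sb + 10*log10(A) = 214 - 2*78 + (-26) + 49 = 81

81 dB


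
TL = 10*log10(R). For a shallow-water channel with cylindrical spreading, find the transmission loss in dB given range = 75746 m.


TL = 10*log10(75746) = 48.79

48.79 dB


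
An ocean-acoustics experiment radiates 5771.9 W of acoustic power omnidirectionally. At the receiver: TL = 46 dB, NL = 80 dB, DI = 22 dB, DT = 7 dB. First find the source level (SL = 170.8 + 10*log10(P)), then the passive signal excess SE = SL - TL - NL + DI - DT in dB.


Step 1: SL = 170.8 + 10*log10(5771.9) = 208.41 dB
Step 2: SE = SL - TL - NL + DI - DT = 208.41 - 46 - 80 + 22 - 7 = 97.41

97.41 dB


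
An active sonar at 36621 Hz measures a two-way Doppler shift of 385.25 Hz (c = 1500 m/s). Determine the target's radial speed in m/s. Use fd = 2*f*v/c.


From fd = 2*f*v/c, v = c*fd/(2*f) = 1500 * 385.25 / (2*36621) = 7.89

7.89 m/s


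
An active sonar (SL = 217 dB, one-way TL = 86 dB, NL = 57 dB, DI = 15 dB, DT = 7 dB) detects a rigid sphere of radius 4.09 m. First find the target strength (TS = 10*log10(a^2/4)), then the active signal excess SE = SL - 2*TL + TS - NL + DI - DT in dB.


Step 1: TS = 10*log10(4.09^2/4) = 6.21 dB
Step 2: SE = SL - 2*TL + TS - NL + DI - DT = 217 - 2*86 + (6.21) - 57 + 15 - 7 = 2.21

2.21 dB


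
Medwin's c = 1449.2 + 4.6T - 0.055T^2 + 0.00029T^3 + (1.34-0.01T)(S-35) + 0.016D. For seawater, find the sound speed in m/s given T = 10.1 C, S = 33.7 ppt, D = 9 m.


c = 1449.2 + 4.6*10.1 - 0.055*10.1^2 + 0.00029*10.1^3 + (1.34 - 0.01*10.1)*(33.7 - 35) + 0.016*9 = 1488.88

1488.88 m/s


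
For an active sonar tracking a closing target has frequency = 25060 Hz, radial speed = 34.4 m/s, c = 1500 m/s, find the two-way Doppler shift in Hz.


fd = 2*f*v/c = 2 * 25060 * 34.4 / 1500 = 1149.42

1149.42 Hz


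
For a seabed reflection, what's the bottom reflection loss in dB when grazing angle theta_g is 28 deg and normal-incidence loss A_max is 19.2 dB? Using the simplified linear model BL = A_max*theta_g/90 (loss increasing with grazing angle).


BL = A_max * theta_g / 90 = 19.2 * 28 / 90 = 5.97

5.97 dB


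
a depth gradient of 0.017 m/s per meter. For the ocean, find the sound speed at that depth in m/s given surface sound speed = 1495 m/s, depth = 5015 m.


1580.255 m/s


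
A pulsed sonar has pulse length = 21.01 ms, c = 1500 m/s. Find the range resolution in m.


15.7575 m


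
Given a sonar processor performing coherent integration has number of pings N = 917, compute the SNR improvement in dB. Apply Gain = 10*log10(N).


29.62 dB


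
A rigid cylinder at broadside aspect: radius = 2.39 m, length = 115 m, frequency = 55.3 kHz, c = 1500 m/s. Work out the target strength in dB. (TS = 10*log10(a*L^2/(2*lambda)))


57.65 dB


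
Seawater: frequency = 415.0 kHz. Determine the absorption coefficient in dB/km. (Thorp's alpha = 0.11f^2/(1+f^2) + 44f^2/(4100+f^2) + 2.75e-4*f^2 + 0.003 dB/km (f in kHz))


f^2 = 172225.0
alpha = 0.11*172225.0/(1+172225.0) + 44*172225.0/(4100+172225.0) + 2.75e-4*172225.0 + 0.003 = 90.452

90.452 dB/km


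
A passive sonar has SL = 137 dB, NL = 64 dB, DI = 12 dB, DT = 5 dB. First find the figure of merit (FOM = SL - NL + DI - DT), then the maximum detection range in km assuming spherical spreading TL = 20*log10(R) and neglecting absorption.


Step 1: FOM = SL - NL + DI - DT = 137 - 64 + 12 - 5 = 80 dB
Step 2: at max range FOM = TL = 20*log10(R), so R = 10^(80/20) = 10000.0 m = 10.0 km

10.0 km


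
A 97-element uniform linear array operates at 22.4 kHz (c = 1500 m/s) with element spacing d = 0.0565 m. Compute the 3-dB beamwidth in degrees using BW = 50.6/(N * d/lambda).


Step 1: lambda = 1500/22400 = 0.06696 m
Step 2: d/lambda = 0.0565/0.06696 = 0.8438
Step 3: BW = 50.6/(N * d/lambda) = 50.6/(97 * 0.8438) = 0.62

0.62 deg


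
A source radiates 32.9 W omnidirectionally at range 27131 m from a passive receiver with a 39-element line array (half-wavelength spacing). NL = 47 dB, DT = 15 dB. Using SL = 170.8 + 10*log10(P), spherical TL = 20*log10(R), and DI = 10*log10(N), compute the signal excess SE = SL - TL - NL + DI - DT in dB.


Step 1: SL = 170.8 + 10*log10(32.9) = 185.97 dB
Step 2: TL = 20*log10(27131) = 88.67 dB
Step 3: DI = 10*log10(39) = 15.91 dB
Step 4: SE = SL - TL - NL + DI - DT = 185.97 - 88.67 - 47 + 15.91 - 15 = 51.21

51.21 dB


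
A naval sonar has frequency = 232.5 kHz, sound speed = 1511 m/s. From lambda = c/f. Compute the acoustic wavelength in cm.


0.65 cm


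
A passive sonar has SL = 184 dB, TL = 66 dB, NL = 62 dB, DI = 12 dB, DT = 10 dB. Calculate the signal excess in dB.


58 dB


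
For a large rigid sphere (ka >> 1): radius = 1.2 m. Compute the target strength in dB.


TS = 10*log10(1.2^2 / 4) = 10*log10(0.36) = -4.44

-4.44 dB


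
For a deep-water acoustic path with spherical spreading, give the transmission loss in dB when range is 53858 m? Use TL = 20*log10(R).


94.63 dB


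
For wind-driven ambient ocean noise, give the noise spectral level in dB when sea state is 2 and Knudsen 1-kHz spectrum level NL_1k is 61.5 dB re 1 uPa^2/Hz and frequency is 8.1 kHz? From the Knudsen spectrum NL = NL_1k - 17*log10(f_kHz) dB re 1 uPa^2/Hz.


NL = NL_1k - 17*log10(f_kHz) = 61.5 - 17*log10(8.1) = 61.5 - (15.44) = 46.06

46.06 dB


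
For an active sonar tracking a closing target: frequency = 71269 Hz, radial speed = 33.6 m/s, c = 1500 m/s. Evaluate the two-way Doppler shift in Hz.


fd = 2*f*v/c = 2 * 71269 * 33.6 / 1500 = 3192.85

3192.85 Hz


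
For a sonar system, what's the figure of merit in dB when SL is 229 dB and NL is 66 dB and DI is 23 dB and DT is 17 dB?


FOM = SL - NL + DI - DT = 229 - 66 + 23 - 17 = 169

169 dB


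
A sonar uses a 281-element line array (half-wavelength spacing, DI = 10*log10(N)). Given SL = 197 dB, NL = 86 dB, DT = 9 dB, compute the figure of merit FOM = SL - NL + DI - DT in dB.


Step 1: DI = 10*log10(281) = 24.49 dB
Step 2: FOM = SL - NL + DI - DT = 197 - 86 + 24.49 - 9 = 126.49

126.49 dB


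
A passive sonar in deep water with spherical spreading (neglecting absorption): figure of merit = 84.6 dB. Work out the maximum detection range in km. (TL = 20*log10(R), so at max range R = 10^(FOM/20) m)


At max range FOM = TL, so 20*log10(R) = 84.6
R = 10^(84.6/20) = 16982.44 m = 16.98 km

16.98 km


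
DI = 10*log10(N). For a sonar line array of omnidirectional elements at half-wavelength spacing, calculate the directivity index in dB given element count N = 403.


DI = 10*log10(403) = 26.05

26.05 dB


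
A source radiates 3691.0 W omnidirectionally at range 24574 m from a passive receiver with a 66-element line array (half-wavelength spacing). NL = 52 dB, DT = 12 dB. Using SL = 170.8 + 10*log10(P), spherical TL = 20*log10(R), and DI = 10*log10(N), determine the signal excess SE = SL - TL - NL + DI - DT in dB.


72.86 dB


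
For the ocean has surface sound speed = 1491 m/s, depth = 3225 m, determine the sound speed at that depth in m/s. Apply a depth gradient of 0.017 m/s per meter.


1545.825 m/s


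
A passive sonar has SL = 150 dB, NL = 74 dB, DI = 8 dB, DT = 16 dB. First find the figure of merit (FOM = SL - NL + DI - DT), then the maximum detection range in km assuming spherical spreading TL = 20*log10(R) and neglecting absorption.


Step 1: FOM = SL - NL + DI - DT = 150 - 74 + 8 - 16 = 68 dB
Step 2: at max range FOM = TL = 20*log10(R), so R = 10^(68/20) = 2511.89 m = 2.51 km

2.51 km


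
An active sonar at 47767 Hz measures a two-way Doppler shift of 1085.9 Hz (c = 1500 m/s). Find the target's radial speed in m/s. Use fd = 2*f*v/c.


17.05 m/s


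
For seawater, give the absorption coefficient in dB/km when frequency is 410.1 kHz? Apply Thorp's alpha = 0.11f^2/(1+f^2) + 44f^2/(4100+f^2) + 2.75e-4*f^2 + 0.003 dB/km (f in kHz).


89.316 dB/km


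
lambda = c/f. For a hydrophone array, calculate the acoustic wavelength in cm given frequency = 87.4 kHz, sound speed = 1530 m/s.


1.75 cm


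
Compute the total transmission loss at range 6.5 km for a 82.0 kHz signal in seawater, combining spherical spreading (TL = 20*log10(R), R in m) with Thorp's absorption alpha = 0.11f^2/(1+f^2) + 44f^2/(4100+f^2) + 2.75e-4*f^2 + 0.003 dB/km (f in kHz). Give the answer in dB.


266.68 dB


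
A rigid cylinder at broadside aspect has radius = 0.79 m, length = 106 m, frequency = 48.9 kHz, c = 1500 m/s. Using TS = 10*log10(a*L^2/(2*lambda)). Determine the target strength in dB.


51.6 dB


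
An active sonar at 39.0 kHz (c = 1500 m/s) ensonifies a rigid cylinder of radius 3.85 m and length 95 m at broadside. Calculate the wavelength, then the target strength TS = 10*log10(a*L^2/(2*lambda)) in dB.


Step 1: lambda = c/f = 1500/39000 = 0.03846 m
Step 2: TS = 10*log10(a*L^2/(2*lambda)) = 10*log10(3.85*95^2/(2*0.03846)) = 56.55

56.55 dB


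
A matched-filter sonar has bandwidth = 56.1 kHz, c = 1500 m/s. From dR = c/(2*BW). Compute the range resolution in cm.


dR = c/(2*BW) = 1500 / (2 * 56.1e3) = 0.0134 m = 1.34 cm

1.34 cm


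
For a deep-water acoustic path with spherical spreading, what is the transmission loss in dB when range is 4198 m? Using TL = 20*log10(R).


TL = 20*log10(4198) = 72.46

72.46 dB


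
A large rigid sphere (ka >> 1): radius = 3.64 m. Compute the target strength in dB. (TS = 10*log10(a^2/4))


5.2 dB


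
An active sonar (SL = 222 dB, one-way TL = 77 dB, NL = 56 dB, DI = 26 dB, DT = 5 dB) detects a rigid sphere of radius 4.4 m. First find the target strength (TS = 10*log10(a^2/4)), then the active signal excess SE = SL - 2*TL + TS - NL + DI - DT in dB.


Step 1: TS = 10*log10(4.4^2/4) = 6.85 dB
Step 2: SE = SL - 2*TL + TS - NL + DI - DT = 222 - 2*77 + (6.85) - 56 + 26 - 5 = 39.85

39.85 dB


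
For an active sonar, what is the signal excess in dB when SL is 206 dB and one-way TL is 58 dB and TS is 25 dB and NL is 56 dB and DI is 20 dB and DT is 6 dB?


73 dB


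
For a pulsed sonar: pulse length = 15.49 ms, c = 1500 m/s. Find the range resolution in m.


11.6175 m


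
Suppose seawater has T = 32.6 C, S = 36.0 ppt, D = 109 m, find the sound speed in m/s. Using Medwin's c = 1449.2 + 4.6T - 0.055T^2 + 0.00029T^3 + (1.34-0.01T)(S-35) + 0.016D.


c = 1449.2 + 4.6*32.6 - 0.055*32.6^2 + 0.00029*32.6^3 + (1.34 - 0.01*32.6)*(36.0 - 35) + 0.016*109 = 1553.51

1553.51 m/s


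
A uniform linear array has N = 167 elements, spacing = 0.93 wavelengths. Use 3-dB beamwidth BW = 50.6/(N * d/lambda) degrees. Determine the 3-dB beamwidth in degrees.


BW = 50.6 / (167 * 0.93) = 50.6 / 155.31 = 0.33

0.33 deg


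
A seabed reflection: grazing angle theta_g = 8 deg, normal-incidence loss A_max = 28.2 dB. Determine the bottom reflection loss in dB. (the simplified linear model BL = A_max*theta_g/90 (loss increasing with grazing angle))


2.51 dB


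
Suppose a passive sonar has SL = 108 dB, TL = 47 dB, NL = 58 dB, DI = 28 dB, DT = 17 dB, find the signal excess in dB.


SE = SL - TL - NL + DI - DT = 108 - 47 - 58 + 28 - 17 = 14

14 dB


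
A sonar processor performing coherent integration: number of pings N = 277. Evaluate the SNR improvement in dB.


Gain = 10*log10(277) = 24.42

24.42 dB


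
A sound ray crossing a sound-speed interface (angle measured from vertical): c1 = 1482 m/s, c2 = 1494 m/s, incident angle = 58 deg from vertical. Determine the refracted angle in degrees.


sin(theta2) = (c2/c1)*sin(theta1) = (1494/1482)*sin(58 deg) = 0.85491
theta2 = arcsin(0.85491) = 58.75

58.75 deg


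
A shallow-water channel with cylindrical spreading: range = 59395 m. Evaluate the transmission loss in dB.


47.74 dB


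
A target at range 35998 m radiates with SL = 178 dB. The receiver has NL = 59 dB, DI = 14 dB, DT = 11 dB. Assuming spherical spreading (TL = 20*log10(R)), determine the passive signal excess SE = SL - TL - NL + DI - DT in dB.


Step 1: TL = 20*log10(35998) = 91.13 dB
Step 2: SE = 178 - 91.13 - 59 + 14 - 11 = 30.87

30.87 dB


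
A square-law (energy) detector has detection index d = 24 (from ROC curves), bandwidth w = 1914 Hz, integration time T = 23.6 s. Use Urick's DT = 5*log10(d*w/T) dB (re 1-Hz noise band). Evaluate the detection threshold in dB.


DT = 5*log10(d*w/T) = 5*log10(24 * 1914 / 23.6) = 5*log10(1946.44) = 16.45

16.45 dB


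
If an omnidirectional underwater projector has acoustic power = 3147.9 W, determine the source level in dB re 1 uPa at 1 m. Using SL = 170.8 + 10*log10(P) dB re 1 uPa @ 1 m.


205.78 dB


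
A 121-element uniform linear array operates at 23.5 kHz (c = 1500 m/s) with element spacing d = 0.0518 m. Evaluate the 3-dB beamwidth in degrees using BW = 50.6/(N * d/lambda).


Step 1: lambda = 1500/23500 = 0.06383 m
Step 2: d/lambda = 0.0518/0.06383 = 0.8115
Step 3: BW = 50.6/(N * d/lambda) = 50.6/(121 * 0.8115) = 0.52

0.52 deg


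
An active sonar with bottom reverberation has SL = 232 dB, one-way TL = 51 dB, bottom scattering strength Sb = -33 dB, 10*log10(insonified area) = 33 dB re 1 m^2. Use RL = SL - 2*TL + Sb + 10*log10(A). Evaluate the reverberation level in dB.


RL = SL - 2*TL + Sb + 10*log10(A) = 232 - 2*51 + (-33) + 33 = 130

130 dB


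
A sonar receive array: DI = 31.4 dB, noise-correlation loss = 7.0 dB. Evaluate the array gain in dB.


AG = DI - L_corr = 31.4 - 7.0 = 24.4

24.4 dB


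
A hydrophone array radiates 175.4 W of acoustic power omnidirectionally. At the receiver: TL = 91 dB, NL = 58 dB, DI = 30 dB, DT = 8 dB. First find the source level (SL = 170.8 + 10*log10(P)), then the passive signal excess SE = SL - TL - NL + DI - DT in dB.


Step 1: SL = 170.8 + 10*log10(175.4) = 193.24 dB
Step 2: SE = SL - TL - NL + DI - DT = 193.24 - 91 - 58 + 30 - 8 = 66.24

66.24 dB


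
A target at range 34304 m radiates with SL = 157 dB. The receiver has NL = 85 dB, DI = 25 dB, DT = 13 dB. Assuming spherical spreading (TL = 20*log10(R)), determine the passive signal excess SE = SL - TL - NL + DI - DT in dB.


Step 1: TL = 20*log10(34304) = 90.71 dB
Step 2: SE = 157 - 90.71 - 85 + 25 - 13 = -6.71

-6.71 dB


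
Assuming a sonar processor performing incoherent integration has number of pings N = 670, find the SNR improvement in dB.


Gain = 5*log10(670) = 14.13

14.13 dB


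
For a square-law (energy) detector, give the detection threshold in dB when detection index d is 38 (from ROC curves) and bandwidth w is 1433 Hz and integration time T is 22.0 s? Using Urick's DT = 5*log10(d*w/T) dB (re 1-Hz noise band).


DT = 5*log10(d*w/T) = 5*log10(38 * 1433 / 22.0) = 5*log10(2475.18) = 16.97

16.97 dB


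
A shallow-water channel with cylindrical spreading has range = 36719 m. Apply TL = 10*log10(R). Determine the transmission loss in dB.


TL = 10*log10(36719) = 45.65

45.65 dB


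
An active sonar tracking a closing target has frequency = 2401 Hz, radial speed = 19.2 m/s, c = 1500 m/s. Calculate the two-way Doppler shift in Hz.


fd = 2*f*v/c = 2 * 2401 * 19.2 / 1500 = 61.47

61.47 Hz


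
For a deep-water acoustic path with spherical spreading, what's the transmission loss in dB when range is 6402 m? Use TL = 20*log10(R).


TL = 20*log10(6402) = 76.13

76.13 dB


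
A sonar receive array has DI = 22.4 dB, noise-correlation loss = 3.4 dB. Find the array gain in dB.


19.0 dB


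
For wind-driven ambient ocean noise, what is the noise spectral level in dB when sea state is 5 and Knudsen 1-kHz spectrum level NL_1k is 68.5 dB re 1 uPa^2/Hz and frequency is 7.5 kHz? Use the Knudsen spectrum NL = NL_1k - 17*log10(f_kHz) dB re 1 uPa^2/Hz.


53.62 dB


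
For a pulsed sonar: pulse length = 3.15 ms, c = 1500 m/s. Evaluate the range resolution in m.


dR = c*tau/2 = 1500 * 3.15e-3 / 2 = 2.3625

2.3625 m


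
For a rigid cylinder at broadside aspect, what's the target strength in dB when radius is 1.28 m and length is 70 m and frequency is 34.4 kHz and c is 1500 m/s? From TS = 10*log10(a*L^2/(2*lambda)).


lambda = 1500/34400 = 0.0436 m
TS = 10*log10(1.28*70^2/(2*0.0436)) = 48.57

48.57 dB


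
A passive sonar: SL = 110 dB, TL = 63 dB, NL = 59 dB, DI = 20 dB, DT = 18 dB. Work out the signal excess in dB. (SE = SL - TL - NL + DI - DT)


SE = SL - TL - NL + DI - DT = 110 - 63 - 59 + 20 - 18 = -10

-10 dB


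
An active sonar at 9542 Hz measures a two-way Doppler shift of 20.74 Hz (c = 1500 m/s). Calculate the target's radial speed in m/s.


From fd = 2*f*v/c, v = c*fd/(2*f) = 1500 * 20.74 / (2*9542) = 1.63

1.63 m/s


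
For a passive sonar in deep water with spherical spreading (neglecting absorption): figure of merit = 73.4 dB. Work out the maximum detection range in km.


At max range FOM = TL, so 20*log10(R) = 73.4
R = 10^(73.4/20) = 4677.35 m = 4.68 km

4.68 km


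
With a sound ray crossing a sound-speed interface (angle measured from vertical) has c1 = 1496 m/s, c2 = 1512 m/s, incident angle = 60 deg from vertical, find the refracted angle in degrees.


sin(theta2) = (c2/c1)*sin(theta1) = (1512/1496)*sin(60 deg) = 0.87529
theta2 = arcsin(0.87529) = 61.08

61.08 deg


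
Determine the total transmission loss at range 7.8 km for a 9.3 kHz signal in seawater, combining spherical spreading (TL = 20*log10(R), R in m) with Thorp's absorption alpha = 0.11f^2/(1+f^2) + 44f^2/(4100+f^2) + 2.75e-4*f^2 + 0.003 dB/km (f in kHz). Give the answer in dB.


Step 1 (Thorp): alpha = 0.11*86.49/(1+86.49) + 44*86.49/(4100+86.49) + 2.75e-4*86.49 + 0.003 = 1.0445 dB/km
Step 2: TL_spread = 20*log10(7800) = 77.84 dB
Step 3: TL_abs = alpha*R = 1.0445 * 7.8 = 8.15 dB
Step 4: TL_total = 77.84 + 8.15 = 85.99

85.99 dB


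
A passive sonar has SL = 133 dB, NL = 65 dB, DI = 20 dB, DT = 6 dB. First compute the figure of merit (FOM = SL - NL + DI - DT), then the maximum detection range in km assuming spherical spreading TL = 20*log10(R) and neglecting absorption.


Step 1: FOM = SL - NL + DI - DT = 133 - 65 + 20 - 6 = 82 dB
Step 2: at max range FOM = TL = 20*log10(R), so R = 10^(82/20) = 12589.25 m = 12.59 km

12.59 km


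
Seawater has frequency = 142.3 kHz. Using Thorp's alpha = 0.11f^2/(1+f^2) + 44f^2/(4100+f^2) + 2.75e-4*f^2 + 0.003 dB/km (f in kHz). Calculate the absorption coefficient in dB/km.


42.273 dB/km


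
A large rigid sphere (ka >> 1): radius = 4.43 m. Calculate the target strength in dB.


TS = 10*log10(4.43^2 / 4) = 10*log10(4.906225) = 6.91

6.91 dB


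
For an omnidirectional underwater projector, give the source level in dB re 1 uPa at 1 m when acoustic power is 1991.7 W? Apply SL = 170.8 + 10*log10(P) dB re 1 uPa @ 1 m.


203.79 dB


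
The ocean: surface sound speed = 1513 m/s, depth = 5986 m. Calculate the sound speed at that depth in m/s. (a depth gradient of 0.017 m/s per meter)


c = 1513 + 0.017 * 5986 = 1614.762

1614.762 m/s


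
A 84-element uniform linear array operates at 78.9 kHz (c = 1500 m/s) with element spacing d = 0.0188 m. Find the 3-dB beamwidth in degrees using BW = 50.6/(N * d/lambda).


0.61 deg


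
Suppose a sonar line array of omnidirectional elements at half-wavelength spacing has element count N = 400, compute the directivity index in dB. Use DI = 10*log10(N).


DI = 10*log10(400) = 26.02

26.02 dB


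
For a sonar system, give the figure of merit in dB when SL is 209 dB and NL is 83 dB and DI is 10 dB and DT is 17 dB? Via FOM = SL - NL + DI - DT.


FOM = SL - NL + DI - DT = 209 - 83 + 10 - 17 = 119

119 dB


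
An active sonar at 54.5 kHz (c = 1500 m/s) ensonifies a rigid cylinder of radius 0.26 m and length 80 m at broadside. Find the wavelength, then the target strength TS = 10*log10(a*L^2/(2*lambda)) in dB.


Step 1: lambda = c/f = 1500/54500 = 0.02752 m
Step 2: TS = 10*log10(a*L^2/(2*lambda)) = 10*log10(0.26*80^2/(2*0.02752)) = 44.8

44.8 dB


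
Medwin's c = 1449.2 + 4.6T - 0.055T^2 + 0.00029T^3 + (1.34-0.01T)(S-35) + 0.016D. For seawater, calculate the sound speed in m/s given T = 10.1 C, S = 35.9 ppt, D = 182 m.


1494.38 m/s


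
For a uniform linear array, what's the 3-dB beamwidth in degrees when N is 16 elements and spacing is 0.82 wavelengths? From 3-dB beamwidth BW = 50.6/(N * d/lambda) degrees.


3.86 deg


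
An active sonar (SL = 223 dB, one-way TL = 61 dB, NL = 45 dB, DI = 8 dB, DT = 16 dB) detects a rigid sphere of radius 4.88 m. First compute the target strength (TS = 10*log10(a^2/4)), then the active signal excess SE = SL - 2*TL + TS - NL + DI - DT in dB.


Step 1: TS = 10*log10(4.88^2/4) = 7.75 dB
Step 2: SE = SL - 2*TL + TS - NL + DI - DT = 223 - 2*61 + (7.75) - 45 + 8 - 16 = 55.75

55.75 dB


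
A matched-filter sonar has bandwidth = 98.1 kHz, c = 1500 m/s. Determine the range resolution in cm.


dR = c/(2*BW) = 1500 / (2 * 98.1e3) = 0.0076 m = 0.76 cm

0.76 cm


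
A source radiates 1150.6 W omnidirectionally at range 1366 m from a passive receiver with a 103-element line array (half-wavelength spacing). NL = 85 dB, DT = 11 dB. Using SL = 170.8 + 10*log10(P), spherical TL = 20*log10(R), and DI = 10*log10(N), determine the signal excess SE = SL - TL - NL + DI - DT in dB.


62.83 dB


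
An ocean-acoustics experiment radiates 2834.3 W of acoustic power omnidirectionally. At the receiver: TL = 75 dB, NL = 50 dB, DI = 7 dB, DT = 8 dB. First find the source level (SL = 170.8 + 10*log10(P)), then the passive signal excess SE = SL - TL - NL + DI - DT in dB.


Step 1: SL = 170.8 + 10*log10(2834.3) = 205.32 dB
Step 2: SE = SL - TL - NL + DI - DT = 205.32 - 75 - 50 + 7 - 8 = 79.32

79.32 dB


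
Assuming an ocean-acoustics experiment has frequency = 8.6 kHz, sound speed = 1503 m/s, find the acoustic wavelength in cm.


lambda = c/f = 1503 / 8600 = 0.1748 m = 17.48 cm

17.48 cm


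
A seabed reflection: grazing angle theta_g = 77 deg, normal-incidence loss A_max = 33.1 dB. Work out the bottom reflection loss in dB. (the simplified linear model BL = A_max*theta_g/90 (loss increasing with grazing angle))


28.32 dB


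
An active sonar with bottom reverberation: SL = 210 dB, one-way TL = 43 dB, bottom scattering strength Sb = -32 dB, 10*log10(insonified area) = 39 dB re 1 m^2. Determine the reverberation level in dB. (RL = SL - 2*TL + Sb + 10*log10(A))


RL = SL - 2*TL + Sb + 10*log10(A) = 210 - 2*43 + (-32) + 39 = 131

131 dB


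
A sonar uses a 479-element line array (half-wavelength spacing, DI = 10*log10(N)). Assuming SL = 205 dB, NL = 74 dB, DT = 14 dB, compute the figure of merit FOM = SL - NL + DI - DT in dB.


Step 1: DI = 10*log10(479) = 26.8 dB
Step 2: FOM = SL - NL + DI - DT = 205 - 74 + 26.8 - 14 = 143.8

143.8 dB


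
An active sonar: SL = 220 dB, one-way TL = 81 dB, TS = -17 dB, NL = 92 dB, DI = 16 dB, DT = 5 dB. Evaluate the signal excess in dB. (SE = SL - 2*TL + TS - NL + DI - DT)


-40 dB


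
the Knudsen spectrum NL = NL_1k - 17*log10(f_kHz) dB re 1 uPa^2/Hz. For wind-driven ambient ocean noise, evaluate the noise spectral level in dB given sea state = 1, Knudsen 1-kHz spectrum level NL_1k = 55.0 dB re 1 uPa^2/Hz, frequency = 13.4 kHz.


NL = NL_1k - 17*log10(f_kHz) = 55.0 - 17*log10(13.4) = 55.0 - (19.16) = 35.84

35.84 dB


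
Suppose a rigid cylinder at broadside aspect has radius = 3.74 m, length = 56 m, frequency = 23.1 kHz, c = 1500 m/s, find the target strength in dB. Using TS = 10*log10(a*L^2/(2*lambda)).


49.56 dB


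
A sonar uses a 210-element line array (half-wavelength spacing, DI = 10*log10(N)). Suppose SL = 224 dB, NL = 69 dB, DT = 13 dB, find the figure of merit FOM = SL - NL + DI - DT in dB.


Step 1: DI = 10*log10(210) = 23.22 dB
Step 2: FOM = SL - NL + DI - DT = 224 - 69 + 23.22 - 13 = 165.22

165.22 dB


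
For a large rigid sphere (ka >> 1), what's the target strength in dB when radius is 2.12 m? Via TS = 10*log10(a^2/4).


TS = 10*log10(2.12^2 / 4) = 10*log10(1.1236) = 0.51

0.51 dB


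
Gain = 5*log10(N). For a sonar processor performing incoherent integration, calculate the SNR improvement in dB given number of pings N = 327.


Gain = 5*log10(327) = 12.57

12.57 dB


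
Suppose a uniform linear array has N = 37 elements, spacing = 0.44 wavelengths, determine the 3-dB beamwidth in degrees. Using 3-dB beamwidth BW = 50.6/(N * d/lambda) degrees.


BW = 50.6 / (37 * 0.44) = 50.6 / 16.28 = 3.11

3.11 deg


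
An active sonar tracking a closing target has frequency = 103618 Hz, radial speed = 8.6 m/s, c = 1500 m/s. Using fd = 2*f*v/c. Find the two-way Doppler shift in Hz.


fd = 2*f*v/c = 2 * 103618 * 8.6 / 1500 = 1188.15

1188.15 Hz


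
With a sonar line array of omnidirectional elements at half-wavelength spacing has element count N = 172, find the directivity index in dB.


DI = 10*log10(172) = 22.36

22.36 dB


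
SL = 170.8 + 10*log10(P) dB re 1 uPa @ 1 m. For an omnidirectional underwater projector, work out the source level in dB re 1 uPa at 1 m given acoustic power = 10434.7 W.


SL = 170.8 + 10*log10(10434.7) = 170.8 + 40.18 = 210.98

210.98 dB


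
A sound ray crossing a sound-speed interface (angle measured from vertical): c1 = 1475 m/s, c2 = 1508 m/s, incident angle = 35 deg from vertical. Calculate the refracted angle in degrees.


sin(theta2) = (c2/c1)*sin(theta1) = (1508/1475)*sin(35 deg) = 0.58641
theta2 = arcsin(0.58641) = 35.9

35.9 deg


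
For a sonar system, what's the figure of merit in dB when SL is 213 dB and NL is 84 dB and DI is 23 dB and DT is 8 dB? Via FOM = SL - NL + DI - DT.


144 dB


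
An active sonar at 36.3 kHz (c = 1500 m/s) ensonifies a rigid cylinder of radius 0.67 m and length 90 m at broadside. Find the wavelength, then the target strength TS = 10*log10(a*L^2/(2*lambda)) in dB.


Step 1: lambda = c/f = 1500/36300 = 0.04132 m
Step 2: TS = 10*log10(a*L^2/(2*lambda)) = 10*log10(0.67*90^2/(2*0.04132)) = 48.17

48.17 dB


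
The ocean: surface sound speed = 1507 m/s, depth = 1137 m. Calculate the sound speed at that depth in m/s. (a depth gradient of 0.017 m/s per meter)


1526.329 m/s


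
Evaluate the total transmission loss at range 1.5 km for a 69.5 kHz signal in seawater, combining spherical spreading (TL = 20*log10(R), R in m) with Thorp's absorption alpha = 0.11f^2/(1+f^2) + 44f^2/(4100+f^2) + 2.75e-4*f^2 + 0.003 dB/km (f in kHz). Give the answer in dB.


Step 1 (Thorp): alpha = 0.11*4830.25/(1+4830.25) + 44*4830.25/(4100+4830.25) + 2.75e-4*4830.25 + 0.003 = 25.2403 dB/km
Step 2: TL_spread = 20*log10(1500) = 63.52 dB
Step 3: TL_abs = alpha*R = 25.2403 * 1.5 = 37.86 dB
Step 4: TL_total = 63.52 + 37.86 = 101.38

101.38 dB


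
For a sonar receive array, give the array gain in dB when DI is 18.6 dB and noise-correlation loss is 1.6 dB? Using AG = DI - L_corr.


AG = DI - L_corr = 18.6 - 1.6 = 17.0

17.0 dB


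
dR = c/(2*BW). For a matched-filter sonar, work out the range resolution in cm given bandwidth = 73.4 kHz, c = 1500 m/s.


1.02 cm


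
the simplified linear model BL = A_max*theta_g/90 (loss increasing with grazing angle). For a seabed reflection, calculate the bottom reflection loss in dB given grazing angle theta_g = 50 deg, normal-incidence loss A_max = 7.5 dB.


4.17 dB


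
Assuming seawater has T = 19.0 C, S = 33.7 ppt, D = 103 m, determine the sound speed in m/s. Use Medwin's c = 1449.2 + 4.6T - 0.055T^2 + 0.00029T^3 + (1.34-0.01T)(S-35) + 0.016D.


c = 1449.2 + 4.6*19.0 - 0.055*19.0^2 + 0.00029*19.0^3 + (1.34 - 0.01*19.0)*(33.7 - 35) + 0.016*103 = 1518.89

1518.89 m/s


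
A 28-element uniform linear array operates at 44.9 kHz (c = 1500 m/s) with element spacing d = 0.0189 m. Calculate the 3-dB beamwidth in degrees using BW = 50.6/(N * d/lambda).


Step 1: lambda = 1500/44900 = 0.03341 m
Step 2: d/lambda = 0.0189/0.03341 = 0.5657
Step 3: BW = 50.6/(N * d/lambda) = 50.6/(28 * 0.5657) = 3.19

3.19 deg


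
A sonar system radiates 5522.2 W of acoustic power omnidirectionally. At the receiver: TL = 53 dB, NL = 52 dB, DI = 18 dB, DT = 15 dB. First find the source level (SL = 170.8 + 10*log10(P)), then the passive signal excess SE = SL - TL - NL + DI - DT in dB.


Step 1: SL = 170.8 + 10*log10(5522.2) = 208.22 dB
Step 2: SE = SL - TL - NL + DI - DT = 208.22 - 53 - 52 + 18 - 15 = 106.22

106.22 dB


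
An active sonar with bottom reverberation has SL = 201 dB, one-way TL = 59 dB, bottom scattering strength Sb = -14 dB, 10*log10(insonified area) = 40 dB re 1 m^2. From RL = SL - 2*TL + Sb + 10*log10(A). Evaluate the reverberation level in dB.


RL = SL - 2*TL + Sb + 10*log10(A) = 201 - 2*59 + (-14) + 40 = 109

109 dB


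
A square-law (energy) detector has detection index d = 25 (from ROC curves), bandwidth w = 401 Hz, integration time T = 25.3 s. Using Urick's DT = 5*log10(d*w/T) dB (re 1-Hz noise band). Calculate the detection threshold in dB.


DT = 5*log10(d*w/T) = 5*log10(25 * 401 / 25.3) = 5*log10(396.25) = 12.99

12.99 dB


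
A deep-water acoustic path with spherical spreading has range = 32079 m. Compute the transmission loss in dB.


TL = 20*log10(32079) = 90.12

90.12 dB


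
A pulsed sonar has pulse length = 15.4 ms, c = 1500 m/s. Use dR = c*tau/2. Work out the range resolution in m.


dR = c*tau/2 = 1500 * 15.4e-3 / 2 = 11.55

11.55 m


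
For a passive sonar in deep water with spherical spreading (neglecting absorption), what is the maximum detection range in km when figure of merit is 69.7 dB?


At max range FOM = TL, so 20*log10(R) = 69.7
R = 10^(69.7/20) = 3054.92 m = 3.05 km

3.05 km


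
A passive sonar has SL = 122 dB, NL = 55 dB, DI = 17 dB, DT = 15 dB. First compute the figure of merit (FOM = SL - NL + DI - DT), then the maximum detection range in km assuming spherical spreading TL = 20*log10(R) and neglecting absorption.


Step 1: FOM = SL - NL + DI - DT = 122 - 55 + 17 - 15 = 69 dB
Step 2: at max range FOM = TL = 20*log10(R), so R = 10^(69/20) = 2818.38 m = 2.82 km

2.82 km


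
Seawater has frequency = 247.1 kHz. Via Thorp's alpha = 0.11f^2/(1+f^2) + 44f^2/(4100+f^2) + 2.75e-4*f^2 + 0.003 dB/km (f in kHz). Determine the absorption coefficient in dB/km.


58.135 dB/km


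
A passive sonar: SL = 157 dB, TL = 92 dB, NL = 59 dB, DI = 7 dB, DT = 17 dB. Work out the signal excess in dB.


SE = SL - TL - NL + DI - DT = 157 - 92 - 59 + 7 - 17 = -4

-4 dB


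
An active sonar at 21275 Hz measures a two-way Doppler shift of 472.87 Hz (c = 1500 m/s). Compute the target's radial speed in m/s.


From fd = 2*f*v/c, v = c*fd/(2*f) = 1500 * 472.87 / (2*21275) = 16.67

16.67 m/s


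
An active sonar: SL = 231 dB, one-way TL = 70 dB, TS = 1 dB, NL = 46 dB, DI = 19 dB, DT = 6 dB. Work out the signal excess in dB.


SE = SL - 2*TL + TS - NL + DI - DT = 231 - 2*70 + (1) - 46 + 19 - 6 = 59

59 dB


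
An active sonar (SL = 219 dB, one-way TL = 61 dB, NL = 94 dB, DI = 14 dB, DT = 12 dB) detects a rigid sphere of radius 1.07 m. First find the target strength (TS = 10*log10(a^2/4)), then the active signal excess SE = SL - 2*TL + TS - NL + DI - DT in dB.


Step 1: TS = 10*log10(1.07^2/4) = -5.43 dB
Step 2: SE = SL - 2*TL + TS - NL + DI - DT = 219 - 2*61 + (-5.43) - 94 + 14 - 12 = -0.43

-0.43 dB


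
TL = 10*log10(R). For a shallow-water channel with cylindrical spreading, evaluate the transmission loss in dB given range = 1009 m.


TL = 10*log10(1009) = 30.04

30.04 dB


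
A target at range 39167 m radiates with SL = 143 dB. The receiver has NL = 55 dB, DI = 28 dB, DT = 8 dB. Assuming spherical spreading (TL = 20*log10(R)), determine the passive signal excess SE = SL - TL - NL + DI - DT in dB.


Step 1: TL = 20*log10(39167) = 91.86 dB
Step 2: SE = 143 - 91.86 - 55 + 28 - 8 = 16.14

16.14 dB


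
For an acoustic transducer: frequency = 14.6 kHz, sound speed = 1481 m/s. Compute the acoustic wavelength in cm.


10.14 cm


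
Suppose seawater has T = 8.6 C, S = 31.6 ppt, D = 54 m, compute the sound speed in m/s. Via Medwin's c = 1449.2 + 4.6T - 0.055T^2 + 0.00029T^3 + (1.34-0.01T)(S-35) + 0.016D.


c = 1449.2 + 4.6*8.6 - 0.055*8.6^2 + 0.00029*8.6^3 + (1.34 - 0.01*8.6)*(31.6 - 35) + 0.016*54 = 1481.48

1481.48 m/s


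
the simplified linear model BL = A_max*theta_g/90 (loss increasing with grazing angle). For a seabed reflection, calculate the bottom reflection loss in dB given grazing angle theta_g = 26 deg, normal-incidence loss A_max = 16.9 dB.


BL = A_max * theta_g / 90 = 16.9 * 26 / 90 = 4.88

4.88 dB


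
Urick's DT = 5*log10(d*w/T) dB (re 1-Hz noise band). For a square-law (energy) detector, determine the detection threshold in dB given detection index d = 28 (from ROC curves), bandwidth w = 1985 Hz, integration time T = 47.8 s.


15.33 dB


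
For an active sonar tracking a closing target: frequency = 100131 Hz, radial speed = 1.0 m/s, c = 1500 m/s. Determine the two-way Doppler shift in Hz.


133.51 Hz


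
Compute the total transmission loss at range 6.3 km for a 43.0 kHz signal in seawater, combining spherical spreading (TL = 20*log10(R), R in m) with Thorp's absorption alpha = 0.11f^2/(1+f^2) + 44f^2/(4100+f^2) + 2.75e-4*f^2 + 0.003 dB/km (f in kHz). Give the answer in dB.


Step 1 (Thorp): alpha = 0.11*1849.0/(1+1849.0) + 44*1849.0/(4100+1849.0) + 2.75e-4*1849.0 + 0.003 = 14.297 dB/km
Step 2: TL_spread = 20*log10(6300) = 75.99 dB
Step 3: TL_abs = alpha*R = 14.297 * 6.3 = 90.07 dB
Step 4: TL_total = 75.99 + 90.07 = 166.06

166.06 dB


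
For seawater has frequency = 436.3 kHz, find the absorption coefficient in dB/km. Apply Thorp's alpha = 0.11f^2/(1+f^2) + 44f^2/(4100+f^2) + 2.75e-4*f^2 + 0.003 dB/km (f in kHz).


95.534 dB/km


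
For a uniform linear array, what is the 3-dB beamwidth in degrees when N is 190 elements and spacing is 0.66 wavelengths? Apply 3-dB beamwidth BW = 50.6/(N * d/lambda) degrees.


BW = 50.6 / (190 * 0.66) = 50.6 / 125.4 = 0.4

0.4 deg


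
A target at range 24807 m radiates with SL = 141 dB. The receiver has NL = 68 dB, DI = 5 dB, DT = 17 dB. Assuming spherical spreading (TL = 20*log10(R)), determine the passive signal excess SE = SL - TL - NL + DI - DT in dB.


Step 1: TL = 20*log10(24807) = 87.89 dB
Step 2: SE = 141 - 87.89 - 68 + 5 - 17 = -26.89

-26.89 dB


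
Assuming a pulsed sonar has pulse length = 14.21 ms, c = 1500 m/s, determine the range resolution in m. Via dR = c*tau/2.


dR = c*tau/2 = 1500 * 14.21e-3 / 2 = 10.6575

10.6575 m


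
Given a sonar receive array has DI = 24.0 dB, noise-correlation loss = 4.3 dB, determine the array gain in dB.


19.7 dB
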